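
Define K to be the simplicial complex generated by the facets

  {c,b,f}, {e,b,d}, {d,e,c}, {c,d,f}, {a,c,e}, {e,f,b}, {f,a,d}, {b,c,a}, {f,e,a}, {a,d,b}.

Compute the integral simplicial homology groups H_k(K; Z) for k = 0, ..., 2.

Take the total order a < b < c < d < e < f on the vertex set. Then K (dimension 2) consists of the simplices:

  0-simplices (6): a, b, c, d, e, f
  1-simplices (15): ab, ac, ad, ae, af, bc, bd, be, bf, cd, ce, cf, de, df, ef
  2-simplices (10): abc, abd, ace, adf, aef, bcf, bde, bef, cde, cdf

Hence C_0 ≅ Z^6, C_1 ≅ Z^15, C_2 ≅ Z^10.

The boundary map ∂_1: C_1 → C_0 is given by ∂[p,q] = [q] − [p]. For instance
  ∂bf = f − b.
The resulting 6×15 matrix has rank 5, and its Smith normal form has invariant factors (1,1,1,1,1).

∂_2: C_2 → C_1 acts by ∂[p,q,r] = [q,r] − [p,r] + [p,q]. For instance
  ∂adf = df − af + ad,
  ∂cdf = df − cf + cd.
The 15×10 boundary matrix has rank 10 and Smith normal form diag(1,1,1,1,1,1,1,1,1,2).

Reading off H_k = ker ∂_k / im ∂_{k+1}:

  H_0: rank C_0 − rank ∂_1 = 6 − 5 = 1, and the invariant factors of ∂_1 are all 1, so H_0 = Z.
  H_1: rank ker ∂_1 − rank ∂_2 = (15 − 5) − 10 = 0, and ∂_2 has invariant factor 2 > 1, so H_1 = Z/2.
  H_2: rank ker ∂_2 − rank ∂_3 = (10 − 10) − 0 = 0, and there is no ∂_3, so H_2 = 0.

H_0 = Z,  H_1 = Z/2,  H_2 = 0.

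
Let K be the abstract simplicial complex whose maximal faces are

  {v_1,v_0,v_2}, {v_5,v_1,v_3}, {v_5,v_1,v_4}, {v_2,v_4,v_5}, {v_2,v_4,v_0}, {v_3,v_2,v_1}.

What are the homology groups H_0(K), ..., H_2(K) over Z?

H_0 = Z,  H_1 = Z,  H_2 = 0.

We work with the vertex ordering v_0 < v_1 < v_2 < v_3 < v_4 < v_5. The simplices of K, each written with vertices in increasing order, are:

  0-simplices (6): [v_0], [v_1], [v_2], [v_3], [v_4], [v_5]
  1-simplices (12): [v_0,v_1], [v_0,v_2], [v_0,v_4], [v_1,v_2], [v_1,v_3], [v_1,v_4], [v_1,v_5], [v_2,v_3], [v_2,v_4], [v_2,v_5], [v_3,v_5], [v_4,v_5]
  2-simplices (6): [v_0,v_1,v_2], [v_0,v_2,v_4], [v_1,v_2,v_3], [v_1,v_3,v_5], [v_1,v_4,v_5], [v_2,v_4,v_5]

Hence C_0 ≅ Z^6, C_1 ≅ Z^12, C_2 ≅ Z^6.

Boundary ∂_1: C_1 → C_0 is given by ∂[p,q] = [q] − [p]. For instance
  ∂[v_2,v_4] = [v_4] − [v_2].
The resulting 6×12 matrix has rank 5, and its Smith normal form has invariant factors (1,1,1,1,1).

Boundary ∂_2: C_2 → C_1 maps a triangle to the signed sum of its edges. For instance
  ∂[v_2,v_4,v_5] = [v_4,v_5] − [v_2,v_5] + [v_2,v_4],
  ∂[v_1,v_3,v_5] = [v_3,v_5] − [v_1,v_5] + [v_1,v_3].
This gives a 12×6 integer matrix of rank 6; reducing to Smith normal form yields diagonal entries (1,1,1,1,1,1).

From H_k ≅ ker(∂_k) / im(∂_{k+1}) we obtain:

  H_0: rank C_0 − rank ∂_1 = 6 − 5 = 1, and the invariant factors of ∂_1 are all 1, so H_0 = Z.
  H_1: rank ker ∂_1 − rank ∂_2 = (12 − 5) − 6 = 1, and the invariant factors of ∂_2 are all 1, so H_1 = Z.
  H_2: rank ker ∂_2 − rank ∂_3 = (6 − 6) − 0 = 0, and there is no ∂_3, so H_2 = 0.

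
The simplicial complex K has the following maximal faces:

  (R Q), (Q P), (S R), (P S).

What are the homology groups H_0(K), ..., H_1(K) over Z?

H_0 = Z,  H_1 = Z.

K has 4 vertices, 4 edges.
rank ∂_0 = 0, rank ∂_1 = 3 ⇒ b_0 = 4 − 0 − 3 = 1; all invariant factors of ∂_1 are 1 so no torsion. So H_0 = Z.
rank ∂_1 = 3, rank ∂_2 = 0 ⇒ b_1 = 4 − 3 − 0 = 1. So H_1 = Z.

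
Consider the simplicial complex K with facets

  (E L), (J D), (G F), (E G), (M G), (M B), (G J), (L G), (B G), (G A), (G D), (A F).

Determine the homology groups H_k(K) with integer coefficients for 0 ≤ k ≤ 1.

H_0 = Z,  H_1 = Z^4.

Fix the vertex order A < B < D < E < F < G < J < L < M and write every simplex with vertices in increasing order. Then dim K = 1 and the simplices of K are:

  0-simplices (9): A, B, D, E, F, G, J, L, M
  1-simplices (12): AF, AG, BG, BM, DG, DJ, EG, EL, FG, GJ, GL, GM

so the chain groups are C_0 ≅ Z^9, C_1 ≅ Z^12.

∂_1: C_1 → C_0 sends each edge [p,q] (with p < q) to q − p. For instance
  ∂FG = G − F.
This gives a 9×12 integer matrix of rank 8; reducing to Smith normal form yields diagonal entries (1,1,1,1,1,1,1,1).

Computing H_k = (kernel of ∂_k) / (image of ∂_{k+1}):

  H_0: rank C_0 − rank ∂_1 = 9 − 8 = 1, and the invariant factors of ∂_1 are all 1, so H_0 ≅ Z.
  H_1: rank ker ∂_1 − rank ∂_2 = (12 − 8) − 0 = 4, and there is no ∂_2, so H_1 ≅ Z^4.

(K is a triangulation of a wedge of 4 circles.)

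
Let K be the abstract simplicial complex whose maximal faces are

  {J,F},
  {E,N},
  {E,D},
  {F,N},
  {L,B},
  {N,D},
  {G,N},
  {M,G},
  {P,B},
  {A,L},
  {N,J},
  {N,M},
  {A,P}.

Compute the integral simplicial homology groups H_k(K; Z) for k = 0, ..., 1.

H_0 ≅ Z^2,  H_1 ≅ Z^4.

Order the vertices as A < B < D < E < F < G < J < L < M < N < P. Listing each simplex with vertices in this order, K has dimension 1 with simplices:

  0-simplices (11): A, B, D, E, F, G, J, L, M, N, P
  1-simplices (13): AL, AP, BL, BP, DE, DN, EN, FJ, FN, GM, GN, JN, MN

so the chain groups are C_0 ≅ Z^11, C_1 ≅ Z^13.

∂_1: C_1 → C_0 is given by ∂[p,q] = [q] − [p]. For instance
  ∂JN = N − J.
The 11×13 boundary matrix has rank 9 and Smith normal form diag(1,1,1,1,1,1,1,1,1).

Now H_k = ker ∂_k / im ∂_{k+1}, so:

  H_0: rank C_0 − rank ∂_1 = 11 − 9 = 2, and the invariant factors of ∂_1 are all 1, so H_0 = Z^2.
  H_1: rank ker ∂_1 − rank ∂_2 = (13 − 9) − 0 = 4, and there is no ∂_2, so H_1 = Z^4.

As a check, the Euler characteristic is 11 − 13 = -2, which agrees with 2 − 4 = -2.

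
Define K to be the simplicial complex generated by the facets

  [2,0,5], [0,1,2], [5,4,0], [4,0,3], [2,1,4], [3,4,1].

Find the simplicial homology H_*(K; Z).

H_0 = Z,  H_1 = Z,  H_2 = 0.

Fix the vertex order 0 < 1 < 2 < 3 < 4 < 5 and write every simplex with vertices in increasing order. Then dim K = 2 and the simplices of K are:

  0-simplices (6): [0], [1], [2], [3], [4], [5]
  1-simplices (12): [0,1], [0,2], [0,3], [0,4], [0,5], [1,2], [1,3], [1,4], [2,4], [2,5], [3,4], [4,5]
  2-simplices (6): [0,1,2], [0,2,5], [0,3,4], [0,4,5], [1,2,4], [1,3,4]

so the chain groups are C_0 ≅ Z^6, C_1 ≅ Z^12, C_2 ≅ Z^6.

Boundary ∂_1: C_1 → C_0 sends each edge [p,q] (with p < q) to q − p.
The 6×12 boundary matrix has rank 5 and Smith normal form diag(1,1,1,1,1).

The boundary map ∂_2: C_2 → C_1 maps a triangle to the signed sum of its edges. For instance
  ∂[0,3,4] = [3,4] − [0,4] + [0,3],
  ∂[0,1,2] = [1,2] − [0,2] + [0,1].
This gives a 12×6 integer matrix of rank 6; reducing to Smith normal form yields diagonal entries (1,1,1,1,1,1).

Computing H_k = (kernel of ∂_k) / (image of ∂_{k+1}):

  H_0: rank C_0 − rank ∂_1 = 6 − 5 = 1, and the invariant factors of ∂_1 are all 1, so H_0 ≅ Z.
  H_1: rank ker ∂_1 − rank ∂_2 = (12 − 5) − 6 = 1, and the invariant factors of ∂_2 are all 1, so H_1 ≅ Z.
  H_2: rank ker ∂_2 − rank ∂_3 = (6 − 6) − 0 = 0, and there is no ∂_3, so H_2 ≅ 0.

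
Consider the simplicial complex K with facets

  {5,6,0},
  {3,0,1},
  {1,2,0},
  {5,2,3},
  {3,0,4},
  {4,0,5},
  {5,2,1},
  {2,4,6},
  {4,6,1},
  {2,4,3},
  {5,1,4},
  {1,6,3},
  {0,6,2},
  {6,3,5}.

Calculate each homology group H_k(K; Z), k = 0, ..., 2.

H_0 = Z,  H_1 = Z^2,  H_2 = Z.

Order the vertices as 0 < 1 < 2 < 3 < 4 < 5 < 6. Listing each simplex with vertices in this order, K has dimension 2 with simplices:

  0-simplices (7): [0], [1], [2], [3], [4], [5], [6]
  1-simplices (21): [0,1], [0,2], [0,3], [0,4], [0,5], [0,6], [1,2], [1,3], [1,4], [1,5], [1,6], [2,3], [2,4], [2,5], [2,6], [3,4], [3,5], [3,6], [4,5], [4,6], [5,6]
  2-simplices (14): [0,1,2], [0,1,3], [0,2,6], [0,3,4], [0,4,5], [0,5,6], [1,2,5], [1,3,6], [1,4,5], [1,4,6], [2,3,4], [2,3,5], [2,4,6], [3,5,6]

Hence C_0 ≅ Z^7, C_1 ≅ Z^21, C_2 ≅ Z^14.

∂_1: C_1 → C_0 sends each edge [p,q] (with p < q) to q − p. For instance
  ∂[3,4] = [4] − [3].
As a 7×21 matrix over Z this has rank 6, with invariant factors (1,1,1,1,1,1).

∂_2: C_2 → C_1 maps a triangle to the signed sum of its edges. For instance
  ∂[0,1,2] = [1,2] − [0,2] + [0,1],
  ∂[0,3,4] = [3,4] − [0,4] + [0,3].
The 21×14 boundary matrix has rank 13 and Smith normal form diag(1,1,1,1,1,1,1,1,1,1,1,1,1).

Now H_k = ker ∂_k / im ∂_{k+1}, so:

  H_0: rank C_0 − rank ∂_1 = 7 − 6 = 1, and the invariant factors of ∂_1 are all 1, so H_0 = Z.
  H_1: rank ker ∂_1 − rank ∂_2 = (21 − 6) − 13 = 2, and the invariant factors of ∂_2 are all 1, so H_1 = Z^2.
  H_2: rank ker ∂_2 − rank ∂_3 = (14 − 13) − 0 = 1, and there is no ∂_3, so H_2 = Z.

As a check, the Euler characteristic is 7 − 21 + 14 = 0, which agrees with 1 − 2 + 1 = 0.
(K is a triangulation of the torus T^2.)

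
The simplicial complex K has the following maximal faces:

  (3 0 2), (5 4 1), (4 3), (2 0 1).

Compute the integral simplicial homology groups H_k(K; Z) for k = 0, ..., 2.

Fix the vertex order 0 < 1 < 2 < 3 < 4 < 5 and write every simplex with vertices in increasing order. Then dim K = 2 and the simplices of K are:

  0-simplices (6): [0], [1], [2], [3], [4], [5]
  1-simplices (9): [0,1], [0,2], [0,3], [1,2], [1,4], [1,5], [2,3], [3,4], [4,5]
  2-simplices (3): [0,1,2], [0,2,3], [1,4,5]

so the chain groups are C_0 ≅ Z^6, C_1 ≅ Z^9, C_2 ≅ Z^3.

∂_1: C_1 → C_0 is given by ∂[p,q] = [q] − [p].
This gives a 6×9 integer matrix of rank 5; reducing to Smith normal form yields diagonal entries (1,1,1,1,1).

The boundary map ∂_2: C_2 → C_1 maps a triangle to the signed sum of its edges. For instance
  ∂[0,1,2] = [1,2] − [0,2] + [0,1],
  ∂[1,4,5] = [4,5] − [1,5] + [1,4].
This gives a 9×3 integer matrix of rank 3; reducing to Smith normal form yields diagonal entries (1,1,1).

From H_k ≅ ker(∂_k) / im(∂_{k+1}) we obtain:

  H_0: rank C_0 − rank ∂_1 = 6 − 5 = 1, and the invariant factors of ∂_1 are all 1, so H_0 ≅ Z.
  H_1: rank ker ∂_1 − rank ∂_2 = (9 − 5) − 3 = 1, and the invariant factors of ∂_2 are all 1, so H_1 ≅ Z.
  H_2: rank ker ∂_2 − rank ∂_3 = (3 − 3) − 0 = 0, and there is no ∂_3, so H_2 ≅ 0.

H_0 ≅ Z,  H_1 ≅ Z,  H_2 = 0.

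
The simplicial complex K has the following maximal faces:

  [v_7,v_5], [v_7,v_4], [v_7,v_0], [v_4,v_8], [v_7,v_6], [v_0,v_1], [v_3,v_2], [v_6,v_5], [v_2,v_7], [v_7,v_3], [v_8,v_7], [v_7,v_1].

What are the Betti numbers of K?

Order the vertices as v_0 < v_1 < v_2 < v_3 < v_4 < v_5 < v_6 < v_7 < v_8. Listing each simplex with vertices in this order, K has dimension 1 with simplices:

  0-simplices (9): [v_0], [v_1], [v_2], [v_3], [v_4], [v_5], [v_6], [v_7], [v_8]
  1-simplices (12): [v_0,v_1], [v_0,v_7], [v_1,v_7], [v_2,v_3], [v_2,v_7], [v_3,v_7], [v_4,v_7], [v_4,v_8], [v_5,v_6], [v_5,v_7], [v_6,v_7], [v_7,v_8]

so the chain groups are C_0 ≅ Z^9, C_1 ≅ Z^12.

Boundary ∂_1: C_1 → C_0 maps an edge to its endpoints' difference, ∂[p,q] = q − p. For instance
  ∂[v_1,v_7] = [v_7] − [v_1].
This gives a 9×12 integer matrix of rank 8; reducing to Smith normal form yields diagonal entries (1,1,1,1,1,1,1,1).

Reading off H_k = ker ∂_k / im ∂_{k+1}:

  H_0: rank C_0 − rank ∂_1 = 9 − 8 = 1, and the invariant factors of ∂_1 are all 1, so H_0 = Z.
  H_1: rank ker ∂_1 − rank ∂_2 = (12 − 8) − 0 = 4, and there is no ∂_2, so H_1 = Z^4.

Hence the Betti numbers are b_0 = 1, b_1 = 4.

b_0 = 1, b_1 = 4.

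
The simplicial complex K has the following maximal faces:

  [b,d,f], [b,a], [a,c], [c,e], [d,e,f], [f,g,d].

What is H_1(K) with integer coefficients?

Take the total order a < b < c < d < e < f < g on the vertex set. Then K (dimension 2) consists of the simplices:

  0-simplices (7): a, b, c, d, e, f, g
  1-simplices (10): ab, ac, bd, bf, ce, de, df, dg, ef, fg
  2-simplices (3): bdf, def, dfg

Hence C_0 ≅ Z^7, C_1 ≅ Z^10, C_2 ≅ Z^3.

∂_1: C_1 → C_0 maps an edge to its endpoints' difference, ∂[p,q] = q − p. For instance
  ∂ac = c − a.
The 7×10 boundary matrix has rank 6 and Smith normal form diag(1,1,1,1,1,1).

The boundary map ∂_2: C_2 → C_1 sends each 2-simplex [p,q,r] to [q,r] − [p,r] + [p,q]. For instance
  ∂def = ef − df + de,
  ∂bdf = df − bf + bd.
The 10×3 boundary matrix has rank 3 and Smith normal form diag(1,1,1).

From H_k ≅ ker(∂_k) / im(∂_{k+1}) we obtain:

  H_1: rank ker ∂_1 − rank ∂_2 = (10 − 6) − 3 = 1, and the invariant factors of ∂_2 are all 1, so H_1 ≅ Z.

H_1 ≅ Z.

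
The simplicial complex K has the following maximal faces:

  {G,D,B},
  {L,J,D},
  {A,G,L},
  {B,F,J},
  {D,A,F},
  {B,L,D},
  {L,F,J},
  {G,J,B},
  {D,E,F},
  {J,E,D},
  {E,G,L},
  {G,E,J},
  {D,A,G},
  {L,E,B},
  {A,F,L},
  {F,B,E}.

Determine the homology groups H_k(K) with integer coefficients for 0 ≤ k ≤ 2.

Take the total order A < B < D < E < F < G < J < L on the vertex set. Then K (dimension 2) consists of the simplices:

  0-simplices (8): A, B, D, E, F, G, J, L
  1-simplices (24): AD, AF, AG, AL, BD, BE, BF, BG, BJ, BL, DE, DF, DG, DJ, DL, EF, EG, EJ, EL, FJ, FL, GJ, GL, JL
  2-simplices (16): ADF, ADG, AFL, AGL, BDG, BDL, BEF, BEL, BFJ, BGJ, DEF, DEJ, DJL, EGJ, EGL, FJL

Hence C_0 ≅ Z^8, C_1 ≅ Z^24, C_2 ≅ Z^16.

The boundary map ∂_1: C_1 → C_0 sends each edge [p,q] (with p < q) to q − p. For instance
  ∂GJ = J − G.
This gives a 8×24 integer matrix of rank 7; reducing to Smith normal form yields diagonal entries (1,1,1,1,1,1,1).

Boundary ∂_2: C_2 → C_1 sends each 2-simplex [p,q,r] to [q,r] − [p,r] + [p,q]. For instance
  ∂DEJ = EJ − DJ + DE,
  ∂BGJ = GJ − BJ + BG.
This gives a 24×16 integer matrix of rank 15; reducing to Smith normal form yields diagonal entries (1,1,1,1,1,1,1,1,1,1,1,1,1,1,1).

Reading off H_k = ker ∂_k / im ∂_{k+1}:

  H_0: rank C_0 − rank ∂_1 = 8 − 7 = 1, and the invariant factors of ∂_1 are all 1, so H_0 = Z.
  H_1: rank ker ∂_1 − rank ∂_2 = (24 − 7) − 15 = 2, and the invariant factors of ∂_2 are all 1, so H_1 = Z^2.
  H_2: rank ker ∂_2 − rank ∂_3 = (16 − 15) − 0 = 1, and there is no ∂_3, so H_2 = Z.

H_0 ≅ Z,  H_1 ≅ Z^2,  H_2 ≅ Z.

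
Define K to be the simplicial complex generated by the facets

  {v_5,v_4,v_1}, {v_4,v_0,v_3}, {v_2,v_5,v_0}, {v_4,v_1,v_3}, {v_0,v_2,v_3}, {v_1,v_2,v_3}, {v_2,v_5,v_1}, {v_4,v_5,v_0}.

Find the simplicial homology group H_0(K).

H_0 ≅ Z.

K has 6 vertices, 12 edges, 8 triangles.
rank ∂_0 = 0, rank ∂_1 = 5 ⇒ b_0 = 6 − 0 − 5 = 1; all invariant factors of ∂_1 are 1 so no torsion. So H_0 ≅ Z.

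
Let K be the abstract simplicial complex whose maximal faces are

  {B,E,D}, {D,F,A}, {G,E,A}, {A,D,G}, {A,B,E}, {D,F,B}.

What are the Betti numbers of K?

b_0 = 1, b_1 = 1, b_2 = 0.

Take the total order A < B < D < E < F < G on the vertex set. Then K (dimension 2) consists of the simplices:

  0-simplices (6): A, B, D, E, F, G
  1-simplices (12): AB, AD, AE, AF, AG, BD, BE, BF, DE, DF, DG, EG
  2-simplices (6): ABE, ADF, ADG, AEG, BDE, BDF

giving chain groups C_0 ≅ Z^6, C_1 ≅ Z^12, C_2 ≅ Z^6.

∂_1: C_1 → C_0 sends each edge [p,q] (with p < q) to q − p. For instance
  ∂DE = E − D.
As a 6×12 matrix over Z this has rank 5, with invariant factors (1,1,1,1,1).

The boundary map ∂_2: C_2 → C_1 acts by ∂[p,q,r] = [q,r] − [p,r] + [p,q]. For instance
  ∂BDE = DE − BE + BD,
  ∂ADG = DG − AG + AD.
This gives a 12×6 integer matrix of rank 6; reducing to Smith normal form yields diagonal entries (1,1,1,1,1,1).

Reading off H_k = ker ∂_k / im ∂_{k+1}:

  H_0: rank C_0 − rank ∂_1 = 6 − 5 = 1, and the invariant factors of ∂_1 are all 1, so H_0 ≅ Z.
  H_1: rank ker ∂_1 − rank ∂_2 = (12 − 5) − 6 = 1, and the invariant factors of ∂_2 are all 1, so H_1 ≅ Z.
  H_2: rank ker ∂_2 − rank ∂_3 = (6 − 6) − 0 = 0, and there is no ∂_3, so H_2 ≅ 0.

As a check, the Euler characteristic is 6 − 12 + 6 = 0, which agrees with 1 − 1 + 0 = 0.
(K is a triangulation of the cylinder S^1 x I.)

Hence the Betti numbers are b_0 = 1, b_1 = 1, b_2 = 0.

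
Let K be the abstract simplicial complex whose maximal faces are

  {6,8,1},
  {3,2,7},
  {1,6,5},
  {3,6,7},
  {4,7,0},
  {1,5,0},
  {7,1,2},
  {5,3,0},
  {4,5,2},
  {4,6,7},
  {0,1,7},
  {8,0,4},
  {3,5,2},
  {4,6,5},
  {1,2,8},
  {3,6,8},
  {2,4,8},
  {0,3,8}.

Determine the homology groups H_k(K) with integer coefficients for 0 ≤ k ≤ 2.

H_0 = Z,  H_1 = Z^2,  H_2 = Z.

K has 9 vertices, 27 edges, 18 triangles.
rank ∂_0 = 0, rank ∂_1 = 8 ⇒ b_0 = 9 − 0 − 8 = 1; all invariant factors of ∂_1 are 1 so no torsion. So H_0 ≅ Z.
rank ∂_1 = 8, rank ∂_2 = 17 ⇒ b_1 = 27 − 8 − 17 = 2; all invariant factors of ∂_2 are 1 so no torsion. So H_1 ≅ Z^2.
rank ∂_2 = 17, rank ∂_3 = 0 ⇒ b_2 = 18 − 17 − 0 = 1. So H_2 ≅ Z.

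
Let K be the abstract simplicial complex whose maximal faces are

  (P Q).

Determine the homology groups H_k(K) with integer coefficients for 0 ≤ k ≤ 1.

H_0 = Z,  H_1 = 0.

Take the total order P < Q on the vertex set. Then K (dimension 1) consists of the simplices:

  0-simplices (2): P, Q
  1-simplices (1): PQ

so the chain groups are C_0 ≅ Z^2, C_1 ≅ Z^1.

∂_1: C_1 → C_0 is given by ∂[p,q] = [q] − [p]. For instance
  ∂PQ = Q − P.
This gives a 2×1 integer matrix of rank 1; reducing to Smith normal form yields diagonal entries (1).

From H_k ≅ ker(∂_k) / im(∂_{k+1}) we obtain:

  H_0: rank C_0 − rank ∂_1 = 2 − 1 = 1, and the invariant factors of ∂_1 are all 1, so H_0 = Z.
  H_1: rank ker ∂_1 − rank ∂_2 = (1 − 1) − 0 = 0, and there is no ∂_2, so H_1 = 0.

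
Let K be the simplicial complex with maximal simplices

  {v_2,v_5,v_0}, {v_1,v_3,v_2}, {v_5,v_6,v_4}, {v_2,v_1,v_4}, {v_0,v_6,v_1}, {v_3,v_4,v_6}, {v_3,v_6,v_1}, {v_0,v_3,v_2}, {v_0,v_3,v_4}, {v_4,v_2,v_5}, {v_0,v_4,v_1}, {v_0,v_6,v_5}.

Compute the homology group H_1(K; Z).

K has 7 vertices, 18 edges, 12 triangles.
rank ∂_1 = 6, rank ∂_2 = 12 ⇒ b_1 = 18 − 6 − 12 = 0; ∂_2 has invariant factor(s) [2] giving torsion. So H_1 = Z/2.

H_1 = Z/2.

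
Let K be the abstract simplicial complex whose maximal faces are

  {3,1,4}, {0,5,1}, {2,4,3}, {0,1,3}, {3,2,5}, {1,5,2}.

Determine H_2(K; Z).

Order the vertices as 0 < 1 < 2 < 3 < 4 < 5. Listing each simplex with vertices in this order, K has dimension 2 with simplices:

  0-simplices (6): [0], [1], [2], [3], [4], [5]
  1-simplices (12): [0,1], [0,3], [0,5], [1,2], [1,3], [1,4], [1,5], [2,3], [2,4], [2,5], [3,4], [3,5]
  2-simplices (6): [0,1,3], [0,1,5], [1,2,5], [1,3,4], [2,3,4], [2,3,5]

so the chain groups are C_0 ≅ Z^6, C_1 ≅ Z^12, C_2 ≅ Z^6.

∂_1: C_1 → C_0 sends each edge [p,q] (with p < q) to q − p. For instance
  ∂[1,2] = [2] − [1].
As a 6×12 matrix over Z this has rank 5, with invariant factors (1,1,1,1,1).

∂_2: C_2 → C_1 maps a triangle to the signed sum of its edges. For instance
  ∂[0,1,5] = [1,5] − [0,5] + [0,1],
  ∂[0,1,3] = [1,3] − [0,3] + [0,1].
This gives a 12×6 integer matrix of rank 6; reducing to Smith normal form yields diagonal entries (1,1,1,1,1,1).

Computing H_k = (kernel of ∂_k) / (image of ∂_{k+1}):

  H_2: rank ker ∂_2 − rank ∂_3 = (6 − 6) − 0 = 0, and there is no ∂_3, so H_2 = 0.

H_2 = 0.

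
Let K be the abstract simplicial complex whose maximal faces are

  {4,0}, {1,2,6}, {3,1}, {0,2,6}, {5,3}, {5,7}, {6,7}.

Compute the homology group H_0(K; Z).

Fix the vertex order 0 < 1 < 2 < 3 < 4 < 5 < 6 < 7 and write every simplex with vertices in increasing order. Then dim K = 2 and the simplices of K are:

  0-simplices (8): [0], [1], [2], [3], [4], [5], [6], [7]
  1-simplices (10): [0,2], [0,4], [0,6], [1,2], [1,3], [1,6], [2,6], [3,5], [5,7], [6,7]
  2-simplices (2): [0,2,6], [1,2,6]

giving chain groups C_0 ≅ Z^8, C_1 ≅ Z^10, C_2 ≅ Z^2.

The boundary map ∂_1: C_1 → C_0 is given by ∂[p,q] = [q] − [p].
As a 8×10 matrix over Z this has rank 7, with invariant factors (1,1,1,1,1,1,1).

∂_2: C_2 → C_1 maps a triangle to the signed sum of its edges. For instance
  ∂[0,2,6] = [2,6] − [0,6] + [0,2],
  ∂[1,2,6] = [2,6] − [1,6] + [1,2].
As a 10×2 matrix over Z this has rank 2, with invariant factors (1,1).

Computing H_k = (kernel of ∂_k) / (image of ∂_{k+1}):

  H_0: rank C_0 − rank ∂_1 = 8 − 7 = 1, and the invariant factors of ∂_1 are all 1, so H_0 ≅ Z.

H_0 = Z.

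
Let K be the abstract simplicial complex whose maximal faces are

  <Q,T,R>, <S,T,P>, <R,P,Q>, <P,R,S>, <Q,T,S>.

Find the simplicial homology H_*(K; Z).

We work with the vertex ordering P < Q < R < S < T. The simplices of K, each written with vertices in increasing order, are:

  0-simplices (5): P, Q, R, S, T
  1-simplices (10): PQ, PR, PS, PT, QR, QS, QT, RS, RT, ST
  2-simplices (5): PQR, PRS, PST, QRT, QST

giving chain groups C_0 ≅ Z^5, C_1 ≅ Z^10, C_2 ≅ Z^5.

The boundary map ∂_1: C_1 → C_0 sends each edge [p,q] (with p < q) to q − p.
The 5×10 boundary matrix has rank 4 and Smith normal form diag(1,1,1,1).

Boundary ∂_2: C_2 → C_1 acts by ∂[p,q,r] = [q,r] − [p,r] + [p,q]. For instance
  ∂PRS = RS − PS + PR,
  ∂PST = ST − PT + PS.
As a 10×5 matrix over Z this has rank 5, with invariant factors (1,1,1,1,1).

Now H_k = ker ∂_k / im ∂_{k+1}, so:

  H_0: rank C_0 − rank ∂_1 = 5 − 4 = 1, and the invariant factors of ∂_1 are all 1, so H_0 = Z.
  H_1: rank ker ∂_1 − rank ∂_2 = (10 − 4) − 5 = 1, and the invariant factors of ∂_2 are all 1, so H_1 = Z.
  H_2: rank ker ∂_2 − rank ∂_3 = (5 − 5) − 0 = 0, and there is no ∂_3, so H_2 = 0.

As a check, the Euler characteristic is 5 − 10 + 5 = 0, which agrees with 1 − 1 + 0 = 0.

H_0 = Z,  H_1 = Z,  H_2 = 0.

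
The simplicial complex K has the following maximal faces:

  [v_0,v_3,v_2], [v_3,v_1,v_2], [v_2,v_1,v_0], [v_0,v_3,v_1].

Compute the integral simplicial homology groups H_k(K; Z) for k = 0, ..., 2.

H_0 = Z,  H_1 = 0,  H_2 = Z.

We work with the vertex ordering v_0 < v_1 < v_2 < v_3. The simplices of K, each written with vertices in increasing order, are:

  0-simplices (4): [v_0], [v_1], [v_2], [v_3]
  1-simplices (6): [v_0,v_1], [v_0,v_2], [v_0,v_3], [v_1,v_2], [v_1,v_3], [v_2,v_3]
  2-simplices (4): [v_0,v_1,v_2], [v_0,v_1,v_3], [v_0,v_2,v_3], [v_1,v_2,v_3]

Hence C_0 ≅ Z^4, C_1 ≅ Z^6, C_2 ≅ Z^4.

The boundary map ∂_1: C_1 → C_0 sends each edge [p,q] (with p < q) to q − p. For instance
  ∂[v_0,v_2] = [v_2] − [v_0].
The resulting 4×6 matrix has rank 3, and its Smith normal form has invariant factors (1,1,1).

∂_2: C_2 → C_1 maps a triangle to the signed sum of its edges. For instance
  ∂[v_1,v_2,v_3] = [v_2,v_3] − [v_1,v_3] + [v_1,v_2],
  ∂[v_0,v_1,v_2] = [v_1,v_2] − [v_0,v_2] + [v_0,v_1].
The 6×4 boundary matrix has rank 3 and Smith normal form diag(1,1,1).

Computing H_k = (kernel of ∂_k) / (image of ∂_{k+1}):

  H_0: rank C_0 − rank ∂_1 = 4 − 3 = 1, and the invariant factors of ∂_1 are all 1, so H_0 = Z.
  H_1: rank ker ∂_1 − rank ∂_2 = (6 − 3) − 3 = 0, and the invariant factors of ∂_2 are all 1, so H_1 = 0.
  H_2: rank ker ∂_2 − rank ∂_3 = (4 − 3) − 0 = 1, and there is no ∂_3, so H_2 = Z.

As a check, the Euler characteristic is 4 − 6 + 4 = 2, which agrees with 1 − 0 + 1 = 2.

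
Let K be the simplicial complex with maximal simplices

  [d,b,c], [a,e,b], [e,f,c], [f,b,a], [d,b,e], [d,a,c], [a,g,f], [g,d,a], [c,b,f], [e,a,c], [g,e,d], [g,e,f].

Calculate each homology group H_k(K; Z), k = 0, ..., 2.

Fix the vertex order a < b < c < d < e < f < g and write every simplex with vertices in increasing order. Then dim K = 2 and the simplices of K are:

  0-simplices (7): a, b, c, d, e, f, g
  1-simplices (18): ab, ac, ad, ae, af, ag, bc, bd, be, bf, cd, ce, cf, de, dg, ef, eg, fg
  2-simplices (12): abe, abf, acd, ace, adg, afg, bcd, bcf, bde, cef, deg, efg

giving chain groups C_0 ≅ Z^7, C_1 ≅ Z^18, C_2 ≅ Z^12.

Boundary ∂_1: C_1 → C_0 is given by ∂[p,q] = [q] − [p]. For instance
  ∂ac = c − a.
The resulting 7×18 matrix has rank 6, and its Smith normal form has invariant factors (1,1,1,1,1,1).

Boundary ∂_2: C_2 → C_1 sends each 2-simplex [p,q,r] to [q,r] − [p,r] + [p,q]. For instance
  ∂ace = ce − ae + ac,
  ∂abf = bf − af + ab.
As a 18×12 matrix over Z this has rank 12, with invariant factors (1,1,1,1,1,1,1,1,1,1,1,2).

From H_k ≅ ker(∂_k) / im(∂_{k+1}) we obtain:

  H_0: rank C_0 − rank ∂_1 = 7 − 6 = 1, and the invariant factors of ∂_1 are all 1, so H_0 ≅ Z.
  H_1: rank ker ∂_1 − rank ∂_2 = (18 − 6) − 12 = 0, and ∂_2 has invariant factor 2 > 1, so H_1 ≅ Z/2Z.
  H_2: rank ker ∂_2 − rank ∂_3 = (12 − 12) − 0 = 0, and there is no ∂_3, so H_2 ≅ 0.

(K is a triangulation of the real projective plane RP^2.)

H_0 ≅ Z,  H_1 ≅ Z/2Z,  H_2 = 0.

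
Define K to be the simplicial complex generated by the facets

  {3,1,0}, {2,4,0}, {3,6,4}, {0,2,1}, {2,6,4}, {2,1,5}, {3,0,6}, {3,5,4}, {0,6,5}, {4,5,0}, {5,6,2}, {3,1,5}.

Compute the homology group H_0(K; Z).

We work with the vertex ordering 0 < 1 < 2 < 3 < 4 < 5 < 6. The simplices of K, each written with vertices in increasing order, are:

  0-simplices (7): [0], [1], [2], [3], [4], [5], [6]
  1-simplices (18): [0,1], [0,2], [0,3], [0,4], [0,5], [0,6], [1,2], [1,3], [1,5], [2,4], [2,5], [2,6], [3,4], [3,5], [3,6], [4,5], [4,6], [5,6]
  2-simplices (12): [0,1,2], [0,1,3], [0,2,4], [0,3,6], [0,4,5], [0,5,6], [1,2,5], [1,3,5], [2,4,6], [2,5,6], [3,4,5], [3,4,6]

Hence C_0 ≅ Z^7, C_1 ≅ Z^18, C_2 ≅ Z^12.

∂_1: C_1 → C_0 sends each edge [p,q] (with p < q) to q − p. For instance
  ∂[3,4] = [4] − [3].
As a 7×18 matrix over Z this has rank 6, with invariant factors (1,1,1,1,1,1).

Boundary ∂_2: C_2 → C_1 acts by ∂[p,q,r] = [q,r] − [p,r] + [p,q]. For instance
  ∂[3,4,6] = [4,6] − [3,6] + [3,4],
  ∂[0,5,6] = [5,6] − [0,6] + [0,5].
This gives a 18×12 integer matrix of rank 12; reducing to Smith normal form yields diagonal entries (1,1,1,1,1,1,1,1,1,1,1,2).

Reading off H_k = ker ∂_k / im ∂_{k+1}:

  H_0: rank C_0 − rank ∂_1 = 7 − 6 = 1, and the invariant factors of ∂_1 are all 1, so H_0 = Z.

H_0 = Z.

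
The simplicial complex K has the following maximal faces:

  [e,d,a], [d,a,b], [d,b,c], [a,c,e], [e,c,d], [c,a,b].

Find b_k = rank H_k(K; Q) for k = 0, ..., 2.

Fix the vertex order a < b < c < d < e and write every simplex with vertices in increasing order. Then dim K = 2 and the simplices of K are:

  0-simplices (5): a, b, c, d, e
  1-simplices (9): ab, ac, ad, ae, bc, bd, cd, ce, de
  2-simplices (6): abc, abd, ace, ade, bcd, cde

giving chain groups C_0 ≅ Z^5, C_1 ≅ Z^9, C_2 ≅ Z^6.

The boundary map ∂_1: C_1 → C_0 sends each edge [p,q] (with p < q) to q − p. For instance
  ∂bd = d − b.
This gives a 5×9 integer matrix of rank 4; reducing to Smith normal form yields diagonal entries (1,1,1,1).

Boundary ∂_2: C_2 → C_1 maps a triangle to the signed sum of its edges. For instance
  ∂ade = de − ae + ad,
  ∂cde = de − ce + cd.
As a 9×6 matrix over Z this has rank 5, with invariant factors (1,1,1,1,1).

Reading off H_k = ker ∂_k / im ∂_{k+1}:

  H_0: rank C_0 − rank ∂_1 = 5 − 4 = 1, and the invariant factors of ∂_1 are all 1, so H_0 = Z.
  H_1: rank ker ∂_1 − rank ∂_2 = (9 − 4) − 5 = 0, and the invariant factors of ∂_2 are all 1, so H_1 = 0.
  H_2: rank ker ∂_2 − rank ∂_3 = (6 − 5) − 0 = 1, and there is no ∂_3, so H_2 = Z.

As a check, the Euler characteristic is 5 − 9 + 6 = 2, which agrees with 1 − 0 + 1 = 2.

Hence the Betti numbers are b_0 = 1, b_1 = 0, b_2 = 1.

b_0 = 1, b_1 = 0, b_2 = 1.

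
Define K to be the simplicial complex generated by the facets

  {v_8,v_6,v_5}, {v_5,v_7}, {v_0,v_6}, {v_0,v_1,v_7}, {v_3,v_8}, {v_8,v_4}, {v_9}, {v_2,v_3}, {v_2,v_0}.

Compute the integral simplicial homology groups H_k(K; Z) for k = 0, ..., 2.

H_0 = Z^2,  H_1 = Z^2,  H_2 = 0.

Fix the vertex order v_0 < v_1 < v_2 < v_3 < v_4 < v_5 < v_6 < v_7 < v_8 < v_9 and write every simplex with vertices in increasing order. Then dim K = 2 and the simplices of K are:

  0-simplices (10): [v_0], [v_1], [v_2], [v_3], [v_4], [v_5], [v_6], [v_7], [v_8], [v_9]
  1-simplices (12): [v_0,v_1], [v_0,v_2], [v_0,v_6], [v_0,v_7], [v_1,v_7], [v_2,v_3], [v_3,v_8], [v_4,v_8], [v_5,v_6], [v_5,v_7], [v_5,v_8], [v_6,v_8]
  2-simplices (2): [v_0,v_1,v_7], [v_5,v_6,v_8]

Hence C_0 ≅ Z^10, C_1 ≅ Z^12, C_2 ≅ Z^2.

∂_1: C_1 → C_0 is given by ∂[p,q] = [q] − [p]. For instance
  ∂[v_0,v_1] = [v_1] − [v_0].
This gives a 10×12 integer matrix of rank 8; reducing to Smith normal form yields diagonal entries (1,1,1,1,1,1,1,1).

The boundary map ∂_2: C_2 → C_1 acts by ∂[p,q,r] = [q,r] − [p,r] + [p,q]. For instance
  ∂[v_0,v_1,v_7] = [v_1,v_7] − [v_0,v_7] + [v_0,v_1],
  ∂[v_5,v_6,v_8] = [v_6,v_8] − [v_5,v_8] + [v_5,v_6].
As a 12×2 matrix over Z this has rank 2, with invariant factors (1,1).

Computing H_k = (kernel of ∂_k) / (image of ∂_{k+1}):

  H_0: rank C_0 − rank ∂_1 = 10 − 8 = 2, and the invariant factors of ∂_1 are all 1, so H_0 ≅ Z^2.
  H_1: rank ker ∂_1 − rank ∂_2 = (12 − 8) − 2 = 2, and the invariant factors of ∂_2 are all 1, so H_1 ≅ Z^2.
  H_2: rank ker ∂_2 − rank ∂_3 = (2 − 2) − 0 = 0, and there is no ∂_3, so H_2 ≅ 0.

As a check, the Euler characteristic is 10 − 12 + 2 = 0, which agrees with 2 − 2 + 0 = 0.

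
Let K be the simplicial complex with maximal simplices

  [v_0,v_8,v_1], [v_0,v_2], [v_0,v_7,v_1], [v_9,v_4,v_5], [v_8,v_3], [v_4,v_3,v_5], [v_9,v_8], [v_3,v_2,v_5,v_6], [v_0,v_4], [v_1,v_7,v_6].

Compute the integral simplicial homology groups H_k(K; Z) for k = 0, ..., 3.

H_0 = Z,  H_1 = Z^4,  H_2 = 0,  H_3 = 0.

Take the total order v_0 < v_1 < v_2 < v_3 < v_4 < v_5 < v_6 < v_7 < v_8 < v_9 on the vertex set. Then K (dimension 3) consists of the simplices:

  0-simplices (10): [v_0], [v_1], [v_2], [v_3], [v_4], [v_5], [v_6], [v_7], [v_8], [v_9]
  1-simplices (21): (21 of them)
  2-simplices (9): [v_0,v_1,v_7], [v_0,v_1,v_8], [v_1,v_6,v_7], [v_2,v_3,v_5], [v_2,v_3,v_6], [v_2,v_5,v_6], [v_3,v_4,v_5], [v_3,v_5,v_6], [v_4,v_5,v_9]
  3-simplices (1): [v_2,v_3,v_5,v_6]

Hence C_0 ≅ Z^10, C_1 ≅ Z^21, C_2 ≅ Z^9, C_3 ≅ Z^1.

Boundary ∂_1: C_1 → C_0 maps an edge to its endpoints' difference, ∂[p,q] = q − p.
The resulting 10×21 matrix has rank 9, and its Smith normal form has invariant factors (1,1,1,1,1,1,1,1,1).

Boundary ∂_2: C_2 → C_1 sends each 2-simplex [p,q,r] to [q,r] − [p,r] + [p,q]. For instance
  ∂[v_2,v_3,v_5] = [v_3,v_5] − [v_2,v_5] + [v_2,v_3],
  ∂[v_0,v_1,v_7] = [v_1,v_7] − [v_0,v_7] + [v_0,v_1].
As a 21×9 matrix over Z this has rank 8, with invariant factors (1,1,1,1,1,1,1,1).

∂_3: C_3 → C_2 sends each 3-simplex σ to the alternating sum Σ_i (−1)^i (σ with its i-th vertex removed). For instance
  ∂[v_2,v_3,v_5,v_6] = [v_3,v_5,v_6] − [v_2,v_5,v_6] + [v_2,v_3,v_6] − [v_2,v_3,v_5].
The 9×1 boundary matrix has rank 1 and Smith normal form diag(1).

From H_k ≅ ker(∂_k) / im(∂_{k+1}) we obtain:

  H_0: rank C_0 − rank ∂_1 = 10 − 9 = 1, and the invariant factors of ∂_1 are all 1, so H_0 ≅ Z.
  H_1: rank ker ∂_1 − rank ∂_2 = (21 − 9) − 8 = 4, and the invariant factors of ∂_2 are all 1, so H_1 ≅ Z^4.
  H_2: rank ker ∂_2 − rank ∂_3 = (9 − 8) − 1 = 0, and the invariant factors of ∂_3 are all 1, so H_2 ≅ 0.
  H_3: rank ker ∂_3 − rank ∂_4 = (1 − 1) − 0 = 0, and there is no ∂_4, so H_3 ≅ 0.

As a check, the Euler characteristic is 10 − 21 + 9 − 1 = -3, which agrees with 1 − 4 + 0 − 0 = -3.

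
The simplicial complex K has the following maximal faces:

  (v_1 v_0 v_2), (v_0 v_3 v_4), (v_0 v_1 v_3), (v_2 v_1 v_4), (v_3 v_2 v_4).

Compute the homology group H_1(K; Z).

We work with the vertex ordering v_0 < v_1 < v_2 < v_3 < v_4. The simplices of K, each written with vertices in increasing order, are:

  0-simplices (5): [v_0], [v_1], [v_2], [v_3], [v_4]
  1-simplices (10): [v_0,v_1], [v_0,v_2], [v_0,v_3], [v_0,v_4], [v_1,v_2], [v_1,v_3], [v_1,v_4], [v_2,v_3], [v_2,v_4], [v_3,v_4]
  2-simplices (5): [v_0,v_1,v_2], [v_0,v_1,v_3], [v_0,v_3,v_4], [v_1,v_2,v_4], [v_2,v_3,v_4]

Hence C_0 ≅ Z^5, C_1 ≅ Z^10, C_2 ≅ Z^5.

Boundary ∂_1: C_1 → C_0 maps an edge to its endpoints' difference, ∂[p,q] = q − p. For instance
  ∂[v_1,v_2] = [v_2] − [v_1].
As a 5×10 matrix over Z this has rank 4, with invariant factors (1,1,1,1).

The boundary map ∂_2: C_2 → C_1 acts by ∂[p,q,r] = [q,r] − [p,r] + [p,q]. For instance
  ∂[v_2,v_3,v_4] = [v_3,v_4] − [v_2,v_4] + [v_2,v_3],
  ∂[v_0,v_1,v_3] = [v_1,v_3] − [v_0,v_3] + [v_0,v_1].
The resulting 10×5 matrix has rank 5, and its Smith normal form has invariant factors (1,1,1,1,1).

From H_k ≅ ker(∂_k) / im(∂_{k+1}) we obtain:

  H_1: rank ker ∂_1 − rank ∂_2 = (10 − 4) − 5 = 1, and the invariant factors of ∂_2 are all 1, so H_1 = Z.

H_1 ≅ Z.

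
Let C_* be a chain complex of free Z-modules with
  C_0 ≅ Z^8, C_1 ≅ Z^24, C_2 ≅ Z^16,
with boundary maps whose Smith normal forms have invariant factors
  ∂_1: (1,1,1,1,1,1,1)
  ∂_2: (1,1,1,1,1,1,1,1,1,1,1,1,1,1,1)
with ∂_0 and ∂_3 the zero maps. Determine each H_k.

H_0 = Z,  H_1 = Z^2,  H_2 = Z.

H_0: b_0 = 8 − 0 − 7 = 1; torsion from ∂_1 factors > 1: none. So H_0 = Z.
H_1: b_1 = 24 − 7 − 15 = 2; torsion from ∂_2 factors > 1: none. So H_1 = Z^2.
H_2: b_2 = 16 − 15 − 0 = 1; torsion from ∂_3 factors > 1: none. So H_2 = Z.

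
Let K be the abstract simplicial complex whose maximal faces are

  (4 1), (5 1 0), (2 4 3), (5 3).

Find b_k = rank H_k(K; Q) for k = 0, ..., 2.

b_0 = 1, b_1 = 1, b_2 = 0.

We work with the vertex ordering 0 < 1 < 2 < 3 < 4 < 5. The simplices of K, each written with vertices in increasing order, are:

  0-simplices (6): [0], [1], [2], [3], [4], [5]
  1-simplices (8): [0,1], [0,5], [1,4], [1,5], [2,3], [2,4], [3,4], [3,5]
  2-simplices (2): [0,1,5], [2,3,4]

Hence C_0 ≅ Z^6, C_1 ≅ Z^8, C_2 ≅ Z^2.

The boundary map ∂_1: C_1 → C_0 sends each edge [p,q] (with p < q) to q − p. For instance
  ∂[0,5] = [5] − [0].
As a 6×8 matrix over Z this has rank 5, with invariant factors (1,1,1,1,1).

Boundary ∂_2: C_2 → C_1 sends each 2-simplex [p,q,r] to [q,r] − [p,r] + [p,q]. For instance
  ∂[2,3,4] = [3,4] − [2,4] + [2,3],
  ∂[0,1,5] = [1,5] − [0,5] + [0,1].
As a 8×2 matrix over Z this has rank 2, with invariant factors (1,1).

Now H_k = ker ∂_k / im ∂_{k+1}, so:

  H_0: rank C_0 − rank ∂_1 = 6 − 5 = 1, and the invariant factors of ∂_1 are all 1, so H_0 ≅ Z.
  H_1: rank ker ∂_1 − rank ∂_2 = (8 − 5) − 2 = 1, and the invariant factors of ∂_2 are all 1, so H_1 ≅ Z.
  H_2: rank ker ∂_2 − rank ∂_3 = (2 − 2) − 0 = 0, and there is no ∂_3, so H_2 ≅ 0.

Hence the Betti numbers are b_0 = 1, b_1 = 1, b_2 = 0.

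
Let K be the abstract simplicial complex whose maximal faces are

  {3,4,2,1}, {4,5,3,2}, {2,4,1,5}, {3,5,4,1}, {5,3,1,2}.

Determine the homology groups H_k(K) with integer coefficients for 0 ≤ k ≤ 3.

Take the total order 1 < 2 < 3 < 4 < 5 on the vertex set. Then K (dimension 3) consists of the simplices:

  0-simplices (5): [1], [2], [3], [4], [5]
  1-simplices (10): [1,2], [1,3], [1,4], [1,5], [2,3], [2,4], [2,5], [3,4], [3,5], [4,5]
  2-simplices (10): [1,2,3], [1,2,4], [1,2,5], [1,3,4], [1,3,5], [1,4,5], [2,3,4], [2,3,5], [2,4,5], [3,4,5]
  3-simplices (5): [1,2,3,4], [1,2,3,5], [1,2,4,5], [1,3,4,5], [2,3,4,5]

giving chain groups C_0 ≅ Z^5, C_1 ≅ Z^10, C_2 ≅ Z^10, C_3 ≅ Z^5.

∂_1: C_1 → C_0 is given by ∂[p,q] = [q] − [p].
This gives a 5×10 integer matrix of rank 4; reducing to Smith normal form yields diagonal entries (1,1,1,1).

∂_2: C_2 → C_1 maps a triangle to the signed sum of its edges. For instance
  ∂[2,4,5] = [4,5] − [2,5] + [2,4],
  ∂[3,4,5] = [4,5] − [3,5] + [3,4].
The 10×10 boundary matrix has rank 6 and Smith normal form diag(1,1,1,1,1,1).

Boundary ∂_3: C_3 → C_2 sends each 3-simplex σ to the alternating sum Σ_i (−1)^i (σ with its i-th vertex removed). For instance
  ∂[2,3,4,5] = [3,4,5] − [2,4,5] + [2,3,5] − [2,3,4],
  ∂[1,2,3,4] = [2,3,4] − [1,3,4] + [1,2,4] − [1,2,3].
The 10×5 boundary matrix has rank 4 and Smith normal form diag(1,1,1,1).

Now H_k = ker ∂_k / im ∂_{k+1}, so:

  H_0: rank C_0 − rank ∂_1 = 5 − 4 = 1, and the invariant factors of ∂_1 are all 1, so H_0 ≅ Z.
  H_1: rank ker ∂_1 − rank ∂_2 = (10 − 4) − 6 = 0, and the invariant factors of ∂_2 are all 1, so H_1 ≅ 0.
  H_2: rank ker ∂_2 − rank ∂_3 = (10 − 6) − 4 = 0, and the invariant factors of ∂_3 are all 1, so H_2 ≅ 0.
  H_3: rank ker ∂_3 − rank ∂_4 = (5 − 4) − 0 = 1, and there is no ∂_4, so H_3 ≅ Z.

H_0 ≅ Z,  H_1 = 0,  H_2 = 0,  H_3 ≅ Z.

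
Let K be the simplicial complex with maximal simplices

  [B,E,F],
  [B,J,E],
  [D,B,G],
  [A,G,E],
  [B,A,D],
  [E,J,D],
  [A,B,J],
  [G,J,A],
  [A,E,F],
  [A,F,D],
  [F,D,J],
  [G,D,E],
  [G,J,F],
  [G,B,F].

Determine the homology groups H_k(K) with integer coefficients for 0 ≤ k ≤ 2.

H_0 ≅ Z,  H_1 ≅ Z^2,  H_2 ≅ Z.

Fix the vertex order A < B < D < E < F < G < J and write every simplex with vertices in increasing order. Then dim K = 2 and the simplices of K are:

  0-simplices (7): A, B, D, E, F, G, J
  1-simplices (21): AB, AD, AE, AF, AG, AJ, BD, BE, BF, BG, BJ, DE, DF, DG, DJ, EF, EG, EJ, FG, FJ, GJ
  2-simplices (14): ABD, ABJ, ADF, AEF, AEG, AGJ, BDG, BEF, BEJ, BFG, DEG, DEJ, DFJ, FGJ

giving chain groups C_0 ≅ Z^7, C_1 ≅ Z^21, C_2 ≅ Z^14.

The boundary map ∂_1: C_1 → C_0 is given by ∂[p,q] = [q] − [p].
As a 7×21 matrix over Z this has rank 6, with invariant factors (1,1,1,1,1,1).

The boundary map ∂_2: C_2 → C_1 maps a triangle to the signed sum of its edges. For instance
  ∂FGJ = GJ − FJ + FG,
  ∂ABJ = BJ − AJ + AB.
As a 21×14 matrix over Z this has rank 13, with invariant factors (1,1,1,1,1,1,1,1,1,1,1,1,1).

From H_k ≅ ker(∂_k) / im(∂_{k+1}) we obtain:

  H_0: rank C_0 − rank ∂_1 = 7 − 6 = 1, and the invariant factors of ∂_1 are all 1, so H_0 = Z.
  H_1: rank ker ∂_1 − rank ∂_2 = (21 − 6) − 13 = 2, and the invariant factors of ∂_2 are all 1, so H_1 = Z^2.
  H_2: rank ker ∂_2 − rank ∂_3 = (14 − 13) − 0 = 1, and there is no ∂_3, so H_2 = Z.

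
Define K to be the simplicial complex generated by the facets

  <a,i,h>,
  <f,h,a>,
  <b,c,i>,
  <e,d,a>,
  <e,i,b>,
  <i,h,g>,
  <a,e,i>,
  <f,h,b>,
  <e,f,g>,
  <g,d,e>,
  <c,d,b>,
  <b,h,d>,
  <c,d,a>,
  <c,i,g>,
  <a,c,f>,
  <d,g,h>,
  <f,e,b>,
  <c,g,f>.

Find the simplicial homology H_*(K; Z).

H_0 ≅ Z,  H_1 ≅ Z^2,  H_2 ≅ Z.

Fix the vertex order a < b < c < d < e < f < g < h < i and write every simplex with vertices in increasing order. Then dim K = 2 and the simplices of K are:

  0-simplices (9): a, b, c, d, e, f, g, h, i
  1-simplices (27): ac, ad, ae, af, ah, ai, bc, bd, be, bf, bh, bi, cd, cf, cg, ci, de, dg, dh, ef, eg, ei, fg, fh, gh, gi, hi
  2-simplices (18): acd, acf, ade, aei, afh, ahi, bcd, bci, bdh, bef, bei, bfh, cfg, cgi, deg, dgh, efg, ghi

giving chain groups C_0 ≅ Z^9, C_1 ≅ Z^27, C_2 ≅ Z^18.

∂_1: C_1 → C_0 is given by ∂[p,q] = [q] − [p]. For instance
  ∂cf = f − c.
As a 9×27 matrix over Z this has rank 8, with invariant factors (1,1,1,1,1,1,1,1).

The boundary map ∂_2: C_2 → C_1 acts by ∂[p,q,r] = [q,r] − [p,r] + [p,q]. For instance
  ∂bfh = fh − bh + bf,
  ∂efg = fg − eg + ef.
As a 27×18 matrix over Z this has rank 17, with invariant factors (1,1,1,1,1,1,1,1,1,1,1,1,1,1,1,1,1).

From H_k ≅ ker(∂_k) / im(∂_{k+1}) we obtain:

  H_0: rank C_0 − rank ∂_1 = 9 − 8 = 1, and the invariant factors of ∂_1 are all 1, so H_0 ≅ Z.
  H_1: rank ker ∂_1 − rank ∂_2 = (27 − 8) − 17 = 2, and the invariant factors of ∂_2 are all 1, so H_1 ≅ Z^2.
  H_2: rank ker ∂_2 − rank ∂_3 = (18 − 17) − 0 = 1, and there is no ∂_3, so H_2 ≅ Z.

(K is a triangulation of the torus T^2.)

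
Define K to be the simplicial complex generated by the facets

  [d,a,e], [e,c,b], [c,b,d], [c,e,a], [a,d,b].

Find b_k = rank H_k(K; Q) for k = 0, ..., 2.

b_0 = 1, b_1 = 1, b_2 = 0.

K has 5 vertices, 10 edges, 5 triangles.
rank ∂_0 = 0, rank ∂_1 = 4 ⇒ b_0 = 5 − 0 − 4 = 1; all invariant factors of ∂_1 are 1 so no torsion. So H_0 ≅ Z.
rank ∂_1 = 4, rank ∂_2 = 5 ⇒ b_1 = 10 − 4 − 5 = 1; all invariant factors of ∂_2 are 1 so no torsion. So H_1 ≅ Z.
rank ∂_2 = 5, rank ∂_3 = 0 ⇒ b_2 = 5 − 5 − 0 = 0. So H_2 ≅ 0.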